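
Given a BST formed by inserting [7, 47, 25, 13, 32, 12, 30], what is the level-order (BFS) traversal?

Tree insertion order: [7, 47, 25, 13, 32, 12, 30]
Tree (level-order array): [7, None, 47, 25, None, 13, 32, 12, None, 30]
BFS from the root, enqueuing left then right child of each popped node:
  queue [7] -> pop 7, enqueue [47], visited so far: [7]
  queue [47] -> pop 47, enqueue [25], visited so far: [7, 47]
  queue [25] -> pop 25, enqueue [13, 32], visited so far: [7, 47, 25]
  queue [13, 32] -> pop 13, enqueue [12], visited so far: [7, 47, 25, 13]
  queue [32, 12] -> pop 32, enqueue [30], visited so far: [7, 47, 25, 13, 32]
  queue [12, 30] -> pop 12, enqueue [none], visited so far: [7, 47, 25, 13, 32, 12]
  queue [30] -> pop 30, enqueue [none], visited so far: [7, 47, 25, 13, 32, 12, 30]
Result: [7, 47, 25, 13, 32, 12, 30]


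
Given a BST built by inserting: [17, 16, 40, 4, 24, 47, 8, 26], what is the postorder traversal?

Tree insertion order: [17, 16, 40, 4, 24, 47, 8, 26]
Tree (level-order array): [17, 16, 40, 4, None, 24, 47, None, 8, None, 26]
Postorder traversal: [8, 4, 16, 26, 24, 47, 40, 17]


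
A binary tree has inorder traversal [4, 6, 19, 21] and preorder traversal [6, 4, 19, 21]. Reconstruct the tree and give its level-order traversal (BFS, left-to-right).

Inorder:  [4, 6, 19, 21]
Preorder: [6, 4, 19, 21]
Algorithm: preorder visits root first, so consume preorder in order;
for each root, split the current inorder slice at that value into
left-subtree inorder and right-subtree inorder, then recurse.
Recursive splits:
  root=6; inorder splits into left=[4], right=[19, 21]
  root=4; inorder splits into left=[], right=[]
  root=19; inorder splits into left=[], right=[21]
  root=21; inorder splits into left=[], right=[]
Reconstructed level-order: [6, 4, 19, 21]


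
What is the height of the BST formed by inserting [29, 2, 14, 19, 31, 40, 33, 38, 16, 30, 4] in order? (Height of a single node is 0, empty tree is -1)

Insertion order: [29, 2, 14, 19, 31, 40, 33, 38, 16, 30, 4]
Tree (level-order array): [29, 2, 31, None, 14, 30, 40, 4, 19, None, None, 33, None, None, None, 16, None, None, 38]
Compute height bottom-up (empty subtree = -1):
  height(4) = 1 + max(-1, -1) = 0
  height(16) = 1 + max(-1, -1) = 0
  height(19) = 1 + max(0, -1) = 1
  height(14) = 1 + max(0, 1) = 2
  height(2) = 1 + max(-1, 2) = 3
  height(30) = 1 + max(-1, -1) = 0
  height(38) = 1 + max(-1, -1) = 0
  height(33) = 1 + max(-1, 0) = 1
  height(40) = 1 + max(1, -1) = 2
  height(31) = 1 + max(0, 2) = 3
  height(29) = 1 + max(3, 3) = 4
Height = 4


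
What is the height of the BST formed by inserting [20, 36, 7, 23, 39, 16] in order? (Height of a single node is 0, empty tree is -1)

Insertion order: [20, 36, 7, 23, 39, 16]
Tree (level-order array): [20, 7, 36, None, 16, 23, 39]
Compute height bottom-up (empty subtree = -1):
  height(16) = 1 + max(-1, -1) = 0
  height(7) = 1 + max(-1, 0) = 1
  height(23) = 1 + max(-1, -1) = 0
  height(39) = 1 + max(-1, -1) = 0
  height(36) = 1 + max(0, 0) = 1
  height(20) = 1 + max(1, 1) = 2
Height = 2


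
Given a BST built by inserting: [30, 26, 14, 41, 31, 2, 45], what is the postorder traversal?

Tree insertion order: [30, 26, 14, 41, 31, 2, 45]
Tree (level-order array): [30, 26, 41, 14, None, 31, 45, 2]
Postorder traversal: [2, 14, 26, 31, 45, 41, 30]


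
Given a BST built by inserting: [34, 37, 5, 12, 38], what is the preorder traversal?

Tree insertion order: [34, 37, 5, 12, 38]
Tree (level-order array): [34, 5, 37, None, 12, None, 38]
Preorder traversal: [34, 5, 12, 37, 38]


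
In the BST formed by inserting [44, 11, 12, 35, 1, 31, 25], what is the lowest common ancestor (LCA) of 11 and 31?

Tree insertion order: [44, 11, 12, 35, 1, 31, 25]
Tree (level-order array): [44, 11, None, 1, 12, None, None, None, 35, 31, None, 25]
In a BST, the LCA of p=11, q=31 is the first node v on the
root-to-leaf path with p <= v <= q (go left if both < v, right if both > v).
Walk from root:
  at 44: both 11 and 31 < 44, go left
  at 11: 11 <= 11 <= 31, this is the LCA
LCA = 11


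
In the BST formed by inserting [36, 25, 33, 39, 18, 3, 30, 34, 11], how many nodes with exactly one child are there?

Tree built from: [36, 25, 33, 39, 18, 3, 30, 34, 11]
Tree (level-order array): [36, 25, 39, 18, 33, None, None, 3, None, 30, 34, None, 11]
Rule: These are nodes with exactly 1 non-null child.
Per-node child counts:
  node 36: 2 child(ren)
  node 25: 2 child(ren)
  node 18: 1 child(ren)
  node 3: 1 child(ren)
  node 11: 0 child(ren)
  node 33: 2 child(ren)
  node 30: 0 child(ren)
  node 34: 0 child(ren)
  node 39: 0 child(ren)
Matching nodes: [18, 3]
Count of nodes with exactly one child: 2


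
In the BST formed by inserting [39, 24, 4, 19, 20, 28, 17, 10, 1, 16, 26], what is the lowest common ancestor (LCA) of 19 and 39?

Tree insertion order: [39, 24, 4, 19, 20, 28, 17, 10, 1, 16, 26]
Tree (level-order array): [39, 24, None, 4, 28, 1, 19, 26, None, None, None, 17, 20, None, None, 10, None, None, None, None, 16]
In a BST, the LCA of p=19, q=39 is the first node v on the
root-to-leaf path with p <= v <= q (go left if both < v, right if both > v).
Walk from root:
  at 39: 19 <= 39 <= 39, this is the LCA
LCA = 39


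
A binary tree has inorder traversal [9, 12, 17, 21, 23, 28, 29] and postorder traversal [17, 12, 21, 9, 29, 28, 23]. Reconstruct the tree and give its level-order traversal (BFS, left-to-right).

Inorder:   [9, 12, 17, 21, 23, 28, 29]
Postorder: [17, 12, 21, 9, 29, 28, 23]
Algorithm: postorder visits root last, so walk postorder right-to-left;
each value is the root of the current inorder slice — split it at that
value, recurse on the right subtree first, then the left.
Recursive splits:
  root=23; inorder splits into left=[9, 12, 17, 21], right=[28, 29]
  root=28; inorder splits into left=[], right=[29]
  root=29; inorder splits into left=[], right=[]
  root=9; inorder splits into left=[], right=[12, 17, 21]
  root=21; inorder splits into left=[12, 17], right=[]
  root=12; inorder splits into left=[], right=[17]
  root=17; inorder splits into left=[], right=[]
Reconstructed level-order: [23, 9, 28, 21, 29, 12, 17]


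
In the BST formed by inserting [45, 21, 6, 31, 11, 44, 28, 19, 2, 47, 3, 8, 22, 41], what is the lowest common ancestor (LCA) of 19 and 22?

Tree insertion order: [45, 21, 6, 31, 11, 44, 28, 19, 2, 47, 3, 8, 22, 41]
Tree (level-order array): [45, 21, 47, 6, 31, None, None, 2, 11, 28, 44, None, 3, 8, 19, 22, None, 41]
In a BST, the LCA of p=19, q=22 is the first node v on the
root-to-leaf path with p <= v <= q (go left if both < v, right if both > v).
Walk from root:
  at 45: both 19 and 22 < 45, go left
  at 21: 19 <= 21 <= 22, this is the LCA
LCA = 21


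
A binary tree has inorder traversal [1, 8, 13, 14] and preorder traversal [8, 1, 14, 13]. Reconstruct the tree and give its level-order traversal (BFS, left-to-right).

Inorder:  [1, 8, 13, 14]
Preorder: [8, 1, 14, 13]
Algorithm: preorder visits root first, so consume preorder in order;
for each root, split the current inorder slice at that value into
left-subtree inorder and right-subtree inorder, then recurse.
Recursive splits:
  root=8; inorder splits into left=[1], right=[13, 14]
  root=1; inorder splits into left=[], right=[]
  root=14; inorder splits into left=[13], right=[]
  root=13; inorder splits into left=[], right=[]
Reconstructed level-order: [8, 1, 14, 13]


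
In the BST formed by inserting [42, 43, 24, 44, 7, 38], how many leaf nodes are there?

Tree built from: [42, 43, 24, 44, 7, 38]
Tree (level-order array): [42, 24, 43, 7, 38, None, 44]
Rule: A leaf has 0 children.
Per-node child counts:
  node 42: 2 child(ren)
  node 24: 2 child(ren)
  node 7: 0 child(ren)
  node 38: 0 child(ren)
  node 43: 1 child(ren)
  node 44: 0 child(ren)
Matching nodes: [7, 38, 44]
Count of leaf nodes: 3


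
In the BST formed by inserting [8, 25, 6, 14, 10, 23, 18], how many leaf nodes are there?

Tree built from: [8, 25, 6, 14, 10, 23, 18]
Tree (level-order array): [8, 6, 25, None, None, 14, None, 10, 23, None, None, 18]
Rule: A leaf has 0 children.
Per-node child counts:
  node 8: 2 child(ren)
  node 6: 0 child(ren)
  node 25: 1 child(ren)
  node 14: 2 child(ren)
  node 10: 0 child(ren)
  node 23: 1 child(ren)
  node 18: 0 child(ren)
Matching nodes: [6, 10, 18]
Count of leaf nodes: 3


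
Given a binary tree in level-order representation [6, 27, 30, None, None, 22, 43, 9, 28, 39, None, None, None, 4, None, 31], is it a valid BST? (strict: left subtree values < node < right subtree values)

Level-order array: [6, 27, 30, None, None, 22, 43, 9, 28, 39, None, None, None, 4, None, 31]
Validate using subtree bounds (lo, hi): at each node, require lo < value < hi,
then recurse left with hi=value and right with lo=value.
Preorder trace (stopping at first violation):
  at node 6 with bounds (-inf, +inf): OK
  at node 27 with bounds (-inf, 6): VIOLATION
Node 27 violates its bound: not (-inf < 27 < 6).
Result: Not a valid BST


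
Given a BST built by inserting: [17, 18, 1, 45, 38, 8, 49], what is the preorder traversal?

Tree insertion order: [17, 18, 1, 45, 38, 8, 49]
Tree (level-order array): [17, 1, 18, None, 8, None, 45, None, None, 38, 49]
Preorder traversal: [17, 1, 8, 18, 45, 38, 49]


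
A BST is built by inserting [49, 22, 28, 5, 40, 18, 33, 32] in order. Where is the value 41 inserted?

Starting tree (level order): [49, 22, None, 5, 28, None, 18, None, 40, None, None, 33, None, 32]
Insertion path: 49 -> 22 -> 28 -> 40
Result: insert 41 as right child of 40
Final tree (level order): [49, 22, None, 5, 28, None, 18, None, 40, None, None, 33, 41, 32]


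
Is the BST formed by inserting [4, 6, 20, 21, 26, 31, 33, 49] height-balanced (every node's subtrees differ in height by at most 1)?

Tree (level-order array): [4, None, 6, None, 20, None, 21, None, 26, None, 31, None, 33, None, 49]
Definition: a tree is height-balanced if, at every node, |h(left) - h(right)| <= 1 (empty subtree has height -1).
Bottom-up per-node check:
  node 49: h_left=-1, h_right=-1, diff=0 [OK], height=0
  node 33: h_left=-1, h_right=0, diff=1 [OK], height=1
  node 31: h_left=-1, h_right=1, diff=2 [FAIL (|-1-1|=2 > 1)], height=2
  node 26: h_left=-1, h_right=2, diff=3 [FAIL (|-1-2|=3 > 1)], height=3
  node 21: h_left=-1, h_right=3, diff=4 [FAIL (|-1-3|=4 > 1)], height=4
  node 20: h_left=-1, h_right=4, diff=5 [FAIL (|-1-4|=5 > 1)], height=5
  node 6: h_left=-1, h_right=5, diff=6 [FAIL (|-1-5|=6 > 1)], height=6
  node 4: h_left=-1, h_right=6, diff=7 [FAIL (|-1-6|=7 > 1)], height=7
Node 31 violates the condition: |-1 - 1| = 2 > 1.
Result: Not balanced


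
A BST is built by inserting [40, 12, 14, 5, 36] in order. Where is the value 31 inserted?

Starting tree (level order): [40, 12, None, 5, 14, None, None, None, 36]
Insertion path: 40 -> 12 -> 14 -> 36
Result: insert 31 as left child of 36
Final tree (level order): [40, 12, None, 5, 14, None, None, None, 36, 31]


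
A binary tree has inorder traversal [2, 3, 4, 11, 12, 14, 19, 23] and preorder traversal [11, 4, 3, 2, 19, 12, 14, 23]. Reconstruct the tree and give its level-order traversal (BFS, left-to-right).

Inorder:  [2, 3, 4, 11, 12, 14, 19, 23]
Preorder: [11, 4, 3, 2, 19, 12, 14, 23]
Algorithm: preorder visits root first, so consume preorder in order;
for each root, split the current inorder slice at that value into
left-subtree inorder and right-subtree inorder, then recurse.
Recursive splits:
  root=11; inorder splits into left=[2, 3, 4], right=[12, 14, 19, 23]
  root=4; inorder splits into left=[2, 3], right=[]
  root=3; inorder splits into left=[2], right=[]
  root=2; inorder splits into left=[], right=[]
  root=19; inorder splits into left=[12, 14], right=[23]
  root=12; inorder splits into left=[], right=[14]
  root=14; inorder splits into left=[], right=[]
  root=23; inorder splits into left=[], right=[]
Reconstructed level-order: [11, 4, 19, 3, 12, 23, 2, 14]


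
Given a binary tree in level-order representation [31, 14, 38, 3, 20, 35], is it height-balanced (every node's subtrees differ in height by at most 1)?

Tree (level-order array): [31, 14, 38, 3, 20, 35]
Definition: a tree is height-balanced if, at every node, |h(left) - h(right)| <= 1 (empty subtree has height -1).
Bottom-up per-node check:
  node 3: h_left=-1, h_right=-1, diff=0 [OK], height=0
  node 20: h_left=-1, h_right=-1, diff=0 [OK], height=0
  node 14: h_left=0, h_right=0, diff=0 [OK], height=1
  node 35: h_left=-1, h_right=-1, diff=0 [OK], height=0
  node 38: h_left=0, h_right=-1, diff=1 [OK], height=1
  node 31: h_left=1, h_right=1, diff=0 [OK], height=2
All nodes satisfy the balance condition.
Result: Balanced


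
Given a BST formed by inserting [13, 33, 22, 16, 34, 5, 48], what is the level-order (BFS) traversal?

Tree insertion order: [13, 33, 22, 16, 34, 5, 48]
Tree (level-order array): [13, 5, 33, None, None, 22, 34, 16, None, None, 48]
BFS from the root, enqueuing left then right child of each popped node:
  queue [13] -> pop 13, enqueue [5, 33], visited so far: [13]
  queue [5, 33] -> pop 5, enqueue [none], visited so far: [13, 5]
  queue [33] -> pop 33, enqueue [22, 34], visited so far: [13, 5, 33]
  queue [22, 34] -> pop 22, enqueue [16], visited so far: [13, 5, 33, 22]
  queue [34, 16] -> pop 34, enqueue [48], visited so far: [13, 5, 33, 22, 34]
  queue [16, 48] -> pop 16, enqueue [none], visited so far: [13, 5, 33, 22, 34, 16]
  queue [48] -> pop 48, enqueue [none], visited so far: [13, 5, 33, 22, 34, 16, 48]
Result: [13, 5, 33, 22, 34, 16, 48]


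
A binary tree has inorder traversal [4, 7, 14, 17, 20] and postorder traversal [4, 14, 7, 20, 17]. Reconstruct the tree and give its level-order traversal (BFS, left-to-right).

Inorder:   [4, 7, 14, 17, 20]
Postorder: [4, 14, 7, 20, 17]
Algorithm: postorder visits root last, so walk postorder right-to-left;
each value is the root of the current inorder slice — split it at that
value, recurse on the right subtree first, then the left.
Recursive splits:
  root=17; inorder splits into left=[4, 7, 14], right=[20]
  root=20; inorder splits into left=[], right=[]
  root=7; inorder splits into left=[4], right=[14]
  root=14; inorder splits into left=[], right=[]
  root=4; inorder splits into left=[], right=[]
Reconstructed level-order: [17, 7, 20, 4, 14]


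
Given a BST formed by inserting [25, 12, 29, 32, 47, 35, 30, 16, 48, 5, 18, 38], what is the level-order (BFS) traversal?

Tree insertion order: [25, 12, 29, 32, 47, 35, 30, 16, 48, 5, 18, 38]
Tree (level-order array): [25, 12, 29, 5, 16, None, 32, None, None, None, 18, 30, 47, None, None, None, None, 35, 48, None, 38]
BFS from the root, enqueuing left then right child of each popped node:
  queue [25] -> pop 25, enqueue [12, 29], visited so far: [25]
  queue [12, 29] -> pop 12, enqueue [5, 16], visited so far: [25, 12]
  queue [29, 5, 16] -> pop 29, enqueue [32], visited so far: [25, 12, 29]
  queue [5, 16, 32] -> pop 5, enqueue [none], visited so far: [25, 12, 29, 5]
  queue [16, 32] -> pop 16, enqueue [18], visited so far: [25, 12, 29, 5, 16]
  queue [32, 18] -> pop 32, enqueue [30, 47], visited so far: [25, 12, 29, 5, 16, 32]
  queue [18, 30, 47] -> pop 18, enqueue [none], visited so far: [25, 12, 29, 5, 16, 32, 18]
  queue [30, 47] -> pop 30, enqueue [none], visited so far: [25, 12, 29, 5, 16, 32, 18, 30]
  queue [47] -> pop 47, enqueue [35, 48], visited so far: [25, 12, 29, 5, 16, 32, 18, 30, 47]
  queue [35, 48] -> pop 35, enqueue [38], visited so far: [25, 12, 29, 5, 16, 32, 18, 30, 47, 35]
  queue [48, 38] -> pop 48, enqueue [none], visited so far: [25, 12, 29, 5, 16, 32, 18, 30, 47, 35, 48]
  queue [38] -> pop 38, enqueue [none], visited so far: [25, 12, 29, 5, 16, 32, 18, 30, 47, 35, 48, 38]
Result: [25, 12, 29, 5, 16, 32, 18, 30, 47, 35, 48, 38]


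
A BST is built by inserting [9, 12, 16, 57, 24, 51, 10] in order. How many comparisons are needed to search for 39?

Search path for 39: 9 -> 12 -> 16 -> 57 -> 24 -> 51
Found: False
Comparisons: 6


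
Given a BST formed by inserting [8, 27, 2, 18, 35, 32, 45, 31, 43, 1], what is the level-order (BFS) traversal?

Tree insertion order: [8, 27, 2, 18, 35, 32, 45, 31, 43, 1]
Tree (level-order array): [8, 2, 27, 1, None, 18, 35, None, None, None, None, 32, 45, 31, None, 43]
BFS from the root, enqueuing left then right child of each popped node:
  queue [8] -> pop 8, enqueue [2, 27], visited so far: [8]
  queue [2, 27] -> pop 2, enqueue [1], visited so far: [8, 2]
  queue [27, 1] -> pop 27, enqueue [18, 35], visited so far: [8, 2, 27]
  queue [1, 18, 35] -> pop 1, enqueue [none], visited so far: [8, 2, 27, 1]
  queue [18, 35] -> pop 18, enqueue [none], visited so far: [8, 2, 27, 1, 18]
  queue [35] -> pop 35, enqueue [32, 45], visited so far: [8, 2, 27, 1, 18, 35]
  queue [32, 45] -> pop 32, enqueue [31], visited so far: [8, 2, 27, 1, 18, 35, 32]
  queue [45, 31] -> pop 45, enqueue [43], visited so far: [8, 2, 27, 1, 18, 35, 32, 45]
  queue [31, 43] -> pop 31, enqueue [none], visited so far: [8, 2, 27, 1, 18, 35, 32, 45, 31]
  queue [43] -> pop 43, enqueue [none], visited so far: [8, 2, 27, 1, 18, 35, 32, 45, 31, 43]
Result: [8, 2, 27, 1, 18, 35, 32, 45, 31, 43]


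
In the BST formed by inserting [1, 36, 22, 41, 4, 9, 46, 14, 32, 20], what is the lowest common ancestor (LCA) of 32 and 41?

Tree insertion order: [1, 36, 22, 41, 4, 9, 46, 14, 32, 20]
Tree (level-order array): [1, None, 36, 22, 41, 4, 32, None, 46, None, 9, None, None, None, None, None, 14, None, 20]
In a BST, the LCA of p=32, q=41 is the first node v on the
root-to-leaf path with p <= v <= q (go left if both < v, right if both > v).
Walk from root:
  at 1: both 32 and 41 > 1, go right
  at 36: 32 <= 36 <= 41, this is the LCA
LCA = 36


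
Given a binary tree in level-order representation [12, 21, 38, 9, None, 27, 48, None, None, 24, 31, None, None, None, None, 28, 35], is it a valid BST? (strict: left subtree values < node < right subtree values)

Level-order array: [12, 21, 38, 9, None, 27, 48, None, None, 24, 31, None, None, None, None, 28, 35]
Validate using subtree bounds (lo, hi): at each node, require lo < value < hi,
then recurse left with hi=value and right with lo=value.
Preorder trace (stopping at first violation):
  at node 12 with bounds (-inf, +inf): OK
  at node 21 with bounds (-inf, 12): VIOLATION
Node 21 violates its bound: not (-inf < 21 < 12).
Result: Not a valid BST


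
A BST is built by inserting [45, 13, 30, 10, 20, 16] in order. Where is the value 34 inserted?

Starting tree (level order): [45, 13, None, 10, 30, None, None, 20, None, 16]
Insertion path: 45 -> 13 -> 30
Result: insert 34 as right child of 30
Final tree (level order): [45, 13, None, 10, 30, None, None, 20, 34, 16]


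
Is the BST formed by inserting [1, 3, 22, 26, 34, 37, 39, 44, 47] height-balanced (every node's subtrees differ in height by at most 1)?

Tree (level-order array): [1, None, 3, None, 22, None, 26, None, 34, None, 37, None, 39, None, 44, None, 47]
Definition: a tree is height-balanced if, at every node, |h(left) - h(right)| <= 1 (empty subtree has height -1).
Bottom-up per-node check:
  node 47: h_left=-1, h_right=-1, diff=0 [OK], height=0
  node 44: h_left=-1, h_right=0, diff=1 [OK], height=1
  node 39: h_left=-1, h_right=1, diff=2 [FAIL (|-1-1|=2 > 1)], height=2
  node 37: h_left=-1, h_right=2, diff=3 [FAIL (|-1-2|=3 > 1)], height=3
  node 34: h_left=-1, h_right=3, diff=4 [FAIL (|-1-3|=4 > 1)], height=4
  node 26: h_left=-1, h_right=4, diff=5 [FAIL (|-1-4|=5 > 1)], height=5
  node 22: h_left=-1, h_right=5, diff=6 [FAIL (|-1-5|=6 > 1)], height=6
  node 3: h_left=-1, h_right=6, diff=7 [FAIL (|-1-6|=7 > 1)], height=7
  node 1: h_left=-1, h_right=7, diff=8 [FAIL (|-1-7|=8 > 1)], height=8
Node 39 violates the condition: |-1 - 1| = 2 > 1.
Result: Not balanced


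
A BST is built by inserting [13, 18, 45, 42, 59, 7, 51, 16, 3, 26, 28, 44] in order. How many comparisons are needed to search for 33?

Search path for 33: 13 -> 18 -> 45 -> 42 -> 26 -> 28
Found: False
Comparisons: 6


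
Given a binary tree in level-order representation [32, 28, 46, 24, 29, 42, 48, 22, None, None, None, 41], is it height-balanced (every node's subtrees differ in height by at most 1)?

Tree (level-order array): [32, 28, 46, 24, 29, 42, 48, 22, None, None, None, 41]
Definition: a tree is height-balanced if, at every node, |h(left) - h(right)| <= 1 (empty subtree has height -1).
Bottom-up per-node check:
  node 22: h_left=-1, h_right=-1, diff=0 [OK], height=0
  node 24: h_left=0, h_right=-1, diff=1 [OK], height=1
  node 29: h_left=-1, h_right=-1, diff=0 [OK], height=0
  node 28: h_left=1, h_right=0, diff=1 [OK], height=2
  node 41: h_left=-1, h_right=-1, diff=0 [OK], height=0
  node 42: h_left=0, h_right=-1, diff=1 [OK], height=1
  node 48: h_left=-1, h_right=-1, diff=0 [OK], height=0
  node 46: h_left=1, h_right=0, diff=1 [OK], height=2
  node 32: h_left=2, h_right=2, diff=0 [OK], height=3
All nodes satisfy the balance condition.
Result: Balanced


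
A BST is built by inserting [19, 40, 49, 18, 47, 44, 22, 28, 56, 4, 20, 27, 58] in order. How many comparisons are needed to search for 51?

Search path for 51: 19 -> 40 -> 49 -> 56
Found: False
Comparisons: 4


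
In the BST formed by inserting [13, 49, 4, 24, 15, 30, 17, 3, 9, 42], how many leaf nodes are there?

Tree built from: [13, 49, 4, 24, 15, 30, 17, 3, 9, 42]
Tree (level-order array): [13, 4, 49, 3, 9, 24, None, None, None, None, None, 15, 30, None, 17, None, 42]
Rule: A leaf has 0 children.
Per-node child counts:
  node 13: 2 child(ren)
  node 4: 2 child(ren)
  node 3: 0 child(ren)
  node 9: 0 child(ren)
  node 49: 1 child(ren)
  node 24: 2 child(ren)
  node 15: 1 child(ren)
  node 17: 0 child(ren)
  node 30: 1 child(ren)
  node 42: 0 child(ren)
Matching nodes: [3, 9, 17, 42]
Count of leaf nodes: 4


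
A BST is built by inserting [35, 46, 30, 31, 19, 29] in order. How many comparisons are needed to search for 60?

Search path for 60: 35 -> 46
Found: False
Comparisons: 2


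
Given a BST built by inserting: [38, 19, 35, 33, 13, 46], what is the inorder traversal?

Tree insertion order: [38, 19, 35, 33, 13, 46]
Tree (level-order array): [38, 19, 46, 13, 35, None, None, None, None, 33]
Inorder traversal: [13, 19, 33, 35, 38, 46]


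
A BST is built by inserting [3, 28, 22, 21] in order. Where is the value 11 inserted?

Starting tree (level order): [3, None, 28, 22, None, 21]
Insertion path: 3 -> 28 -> 22 -> 21
Result: insert 11 as left child of 21
Final tree (level order): [3, None, 28, 22, None, 21, None, 11]


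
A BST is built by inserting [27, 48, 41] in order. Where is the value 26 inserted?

Starting tree (level order): [27, None, 48, 41]
Insertion path: 27
Result: insert 26 as left child of 27
Final tree (level order): [27, 26, 48, None, None, 41]


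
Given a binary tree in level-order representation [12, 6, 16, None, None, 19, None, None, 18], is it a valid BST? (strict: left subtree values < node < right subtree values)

Level-order array: [12, 6, 16, None, None, 19, None, None, 18]
Validate using subtree bounds (lo, hi): at each node, require lo < value < hi,
then recurse left with hi=value and right with lo=value.
Preorder trace (stopping at first violation):
  at node 12 with bounds (-inf, +inf): OK
  at node 6 with bounds (-inf, 12): OK
  at node 16 with bounds (12, +inf): OK
  at node 19 with bounds (12, 16): VIOLATION
Node 19 violates its bound: not (12 < 19 < 16).
Result: Not a valid BST


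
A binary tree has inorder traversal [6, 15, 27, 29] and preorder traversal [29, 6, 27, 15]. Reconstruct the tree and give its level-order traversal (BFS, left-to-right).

Inorder:  [6, 15, 27, 29]
Preorder: [29, 6, 27, 15]
Algorithm: preorder visits root first, so consume preorder in order;
for each root, split the current inorder slice at that value into
left-subtree inorder and right-subtree inorder, then recurse.
Recursive splits:
  root=29; inorder splits into left=[6, 15, 27], right=[]
  root=6; inorder splits into left=[], right=[15, 27]
  root=27; inorder splits into left=[15], right=[]
  root=15; inorder splits into left=[], right=[]
Reconstructed level-order: [29, 6, 27, 15]


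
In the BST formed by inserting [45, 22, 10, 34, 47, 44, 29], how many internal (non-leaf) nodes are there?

Tree built from: [45, 22, 10, 34, 47, 44, 29]
Tree (level-order array): [45, 22, 47, 10, 34, None, None, None, None, 29, 44]
Rule: An internal node has at least one child.
Per-node child counts:
  node 45: 2 child(ren)
  node 22: 2 child(ren)
  node 10: 0 child(ren)
  node 34: 2 child(ren)
  node 29: 0 child(ren)
  node 44: 0 child(ren)
  node 47: 0 child(ren)
Matching nodes: [45, 22, 34]
Count of internal (non-leaf) nodes: 3


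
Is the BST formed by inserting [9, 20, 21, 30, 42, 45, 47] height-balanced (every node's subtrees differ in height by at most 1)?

Tree (level-order array): [9, None, 20, None, 21, None, 30, None, 42, None, 45, None, 47]
Definition: a tree is height-balanced if, at every node, |h(left) - h(right)| <= 1 (empty subtree has height -1).
Bottom-up per-node check:
  node 47: h_left=-1, h_right=-1, diff=0 [OK], height=0
  node 45: h_left=-1, h_right=0, diff=1 [OK], height=1
  node 42: h_left=-1, h_right=1, diff=2 [FAIL (|-1-1|=2 > 1)], height=2
  node 30: h_left=-1, h_right=2, diff=3 [FAIL (|-1-2|=3 > 1)], height=3
  node 21: h_left=-1, h_right=3, diff=4 [FAIL (|-1-3|=4 > 1)], height=4
  node 20: h_left=-1, h_right=4, diff=5 [FAIL (|-1-4|=5 > 1)], height=5
  node 9: h_left=-1, h_right=5, diff=6 [FAIL (|-1-5|=6 > 1)], height=6
Node 42 violates the condition: |-1 - 1| = 2 > 1.
Result: Not balanced


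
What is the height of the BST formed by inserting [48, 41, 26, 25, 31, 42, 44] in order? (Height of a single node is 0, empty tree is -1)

Insertion order: [48, 41, 26, 25, 31, 42, 44]
Tree (level-order array): [48, 41, None, 26, 42, 25, 31, None, 44]
Compute height bottom-up (empty subtree = -1):
  height(25) = 1 + max(-1, -1) = 0
  height(31) = 1 + max(-1, -1) = 0
  height(26) = 1 + max(0, 0) = 1
  height(44) = 1 + max(-1, -1) = 0
  height(42) = 1 + max(-1, 0) = 1
  height(41) = 1 + max(1, 1) = 2
  height(48) = 1 + max(2, -1) = 3
Height = 3


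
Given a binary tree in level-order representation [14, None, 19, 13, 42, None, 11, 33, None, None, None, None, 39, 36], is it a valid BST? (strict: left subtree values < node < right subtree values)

Level-order array: [14, None, 19, 13, 42, None, 11, 33, None, None, None, None, 39, 36]
Validate using subtree bounds (lo, hi): at each node, require lo < value < hi,
then recurse left with hi=value and right with lo=value.
Preorder trace (stopping at first violation):
  at node 14 with bounds (-inf, +inf): OK
  at node 19 with bounds (14, +inf): OK
  at node 13 with bounds (14, 19): VIOLATION
Node 13 violates its bound: not (14 < 13 < 19).
Result: Not a valid BST


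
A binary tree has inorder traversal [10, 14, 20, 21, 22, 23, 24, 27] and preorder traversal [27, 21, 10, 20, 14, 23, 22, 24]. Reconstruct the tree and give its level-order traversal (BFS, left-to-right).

Inorder:  [10, 14, 20, 21, 22, 23, 24, 27]
Preorder: [27, 21, 10, 20, 14, 23, 22, 24]
Algorithm: preorder visits root first, so consume preorder in order;
for each root, split the current inorder slice at that value into
left-subtree inorder and right-subtree inorder, then recurse.
Recursive splits:
  root=27; inorder splits into left=[10, 14, 20, 21, 22, 23, 24], right=[]
  root=21; inorder splits into left=[10, 14, 20], right=[22, 23, 24]
  root=10; inorder splits into left=[], right=[14, 20]
  root=20; inorder splits into left=[14], right=[]
  root=14; inorder splits into left=[], right=[]
  root=23; inorder splits into left=[22], right=[24]
  root=22; inorder splits into left=[], right=[]
  root=24; inorder splits into left=[], right=[]
Reconstructed level-order: [27, 21, 10, 23, 20, 22, 24, 14]


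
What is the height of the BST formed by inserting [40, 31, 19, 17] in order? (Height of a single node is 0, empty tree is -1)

Insertion order: [40, 31, 19, 17]
Tree (level-order array): [40, 31, None, 19, None, 17]
Compute height bottom-up (empty subtree = -1):
  height(17) = 1 + max(-1, -1) = 0
  height(19) = 1 + max(0, -1) = 1
  height(31) = 1 + max(1, -1) = 2
  height(40) = 1 + max(2, -1) = 3
Height = 3


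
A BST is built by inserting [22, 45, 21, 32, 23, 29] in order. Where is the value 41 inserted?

Starting tree (level order): [22, 21, 45, None, None, 32, None, 23, None, None, 29]
Insertion path: 22 -> 45 -> 32
Result: insert 41 as right child of 32
Final tree (level order): [22, 21, 45, None, None, 32, None, 23, 41, None, 29]


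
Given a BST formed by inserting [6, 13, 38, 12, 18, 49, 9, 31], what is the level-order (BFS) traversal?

Tree insertion order: [6, 13, 38, 12, 18, 49, 9, 31]
Tree (level-order array): [6, None, 13, 12, 38, 9, None, 18, 49, None, None, None, 31]
BFS from the root, enqueuing left then right child of each popped node:
  queue [6] -> pop 6, enqueue [13], visited so far: [6]
  queue [13] -> pop 13, enqueue [12, 38], visited so far: [6, 13]
  queue [12, 38] -> pop 12, enqueue [9], visited so far: [6, 13, 12]
  queue [38, 9] -> pop 38, enqueue [18, 49], visited so far: [6, 13, 12, 38]
  queue [9, 18, 49] -> pop 9, enqueue [none], visited so far: [6, 13, 12, 38, 9]
  queue [18, 49] -> pop 18, enqueue [31], visited so far: [6, 13, 12, 38, 9, 18]
  queue [49, 31] -> pop 49, enqueue [none], visited so far: [6, 13, 12, 38, 9, 18, 49]
  queue [31] -> pop 31, enqueue [none], visited so far: [6, 13, 12, 38, 9, 18, 49, 31]
Result: [6, 13, 12, 38, 9, 18, 49, 31]


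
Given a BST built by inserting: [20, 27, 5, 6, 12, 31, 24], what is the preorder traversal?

Tree insertion order: [20, 27, 5, 6, 12, 31, 24]
Tree (level-order array): [20, 5, 27, None, 6, 24, 31, None, 12]
Preorder traversal: [20, 5, 6, 12, 27, 24, 31]


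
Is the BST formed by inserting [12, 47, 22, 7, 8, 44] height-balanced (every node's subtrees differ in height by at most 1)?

Tree (level-order array): [12, 7, 47, None, 8, 22, None, None, None, None, 44]
Definition: a tree is height-balanced if, at every node, |h(left) - h(right)| <= 1 (empty subtree has height -1).
Bottom-up per-node check:
  node 8: h_left=-1, h_right=-1, diff=0 [OK], height=0
  node 7: h_left=-1, h_right=0, diff=1 [OK], height=1
  node 44: h_left=-1, h_right=-1, diff=0 [OK], height=0
  node 22: h_left=-1, h_right=0, diff=1 [OK], height=1
  node 47: h_left=1, h_right=-1, diff=2 [FAIL (|1--1|=2 > 1)], height=2
  node 12: h_left=1, h_right=2, diff=1 [OK], height=3
Node 47 violates the condition: |1 - -1| = 2 > 1.
Result: Not balanced


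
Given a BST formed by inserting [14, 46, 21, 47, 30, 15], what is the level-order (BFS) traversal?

Tree insertion order: [14, 46, 21, 47, 30, 15]
Tree (level-order array): [14, None, 46, 21, 47, 15, 30]
BFS from the root, enqueuing left then right child of each popped node:
  queue [14] -> pop 14, enqueue [46], visited so far: [14]
  queue [46] -> pop 46, enqueue [21, 47], visited so far: [14, 46]
  queue [21, 47] -> pop 21, enqueue [15, 30], visited so far: [14, 46, 21]
  queue [47, 15, 30] -> pop 47, enqueue [none], visited so far: [14, 46, 21, 47]
  queue [15, 30] -> pop 15, enqueue [none], visited so far: [14, 46, 21, 47, 15]
  queue [30] -> pop 30, enqueue [none], visited so far: [14, 46, 21, 47, 15, 30]
Result: [14, 46, 21, 47, 15, 30]


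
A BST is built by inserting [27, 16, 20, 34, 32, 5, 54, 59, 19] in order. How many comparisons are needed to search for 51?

Search path for 51: 27 -> 34 -> 54
Found: False
Comparisons: 3


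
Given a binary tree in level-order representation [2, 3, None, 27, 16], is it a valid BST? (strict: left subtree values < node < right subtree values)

Level-order array: [2, 3, None, 27, 16]
Validate using subtree bounds (lo, hi): at each node, require lo < value < hi,
then recurse left with hi=value and right with lo=value.
Preorder trace (stopping at first violation):
  at node 2 with bounds (-inf, +inf): OK
  at node 3 with bounds (-inf, 2): VIOLATION
Node 3 violates its bound: not (-inf < 3 < 2).
Result: Not a valid BST


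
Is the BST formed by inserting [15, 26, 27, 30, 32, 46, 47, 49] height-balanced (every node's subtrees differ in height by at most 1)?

Tree (level-order array): [15, None, 26, None, 27, None, 30, None, 32, None, 46, None, 47, None, 49]
Definition: a tree is height-balanced if, at every node, |h(left) - h(right)| <= 1 (empty subtree has height -1).
Bottom-up per-node check:
  node 49: h_left=-1, h_right=-1, diff=0 [OK], height=0
  node 47: h_left=-1, h_right=0, diff=1 [OK], height=1
  node 46: h_left=-1, h_right=1, diff=2 [FAIL (|-1-1|=2 > 1)], height=2
  node 32: h_left=-1, h_right=2, diff=3 [FAIL (|-1-2|=3 > 1)], height=3
  node 30: h_left=-1, h_right=3, diff=4 [FAIL (|-1-3|=4 > 1)], height=4
  node 27: h_left=-1, h_right=4, diff=5 [FAIL (|-1-4|=5 > 1)], height=5
  node 26: h_left=-1, h_right=5, diff=6 [FAIL (|-1-5|=6 > 1)], height=6
  node 15: h_left=-1, h_right=6, diff=7 [FAIL (|-1-6|=7 > 1)], height=7
Node 46 violates the condition: |-1 - 1| = 2 > 1.
Result: Not balanced


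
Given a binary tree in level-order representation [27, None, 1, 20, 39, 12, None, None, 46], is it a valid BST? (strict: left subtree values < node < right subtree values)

Level-order array: [27, None, 1, 20, 39, 12, None, None, 46]
Validate using subtree bounds (lo, hi): at each node, require lo < value < hi,
then recurse left with hi=value and right with lo=value.
Preorder trace (stopping at first violation):
  at node 27 with bounds (-inf, +inf): OK
  at node 1 with bounds (27, +inf): VIOLATION
Node 1 violates its bound: not (27 < 1 < +inf).
Result: Not a valid BST


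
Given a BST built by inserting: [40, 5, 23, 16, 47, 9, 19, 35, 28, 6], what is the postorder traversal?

Tree insertion order: [40, 5, 23, 16, 47, 9, 19, 35, 28, 6]
Tree (level-order array): [40, 5, 47, None, 23, None, None, 16, 35, 9, 19, 28, None, 6]
Postorder traversal: [6, 9, 19, 16, 28, 35, 23, 5, 47, 40]


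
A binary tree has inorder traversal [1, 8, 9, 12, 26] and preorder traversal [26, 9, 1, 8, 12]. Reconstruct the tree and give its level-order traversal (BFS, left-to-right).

Inorder:  [1, 8, 9, 12, 26]
Preorder: [26, 9, 1, 8, 12]
Algorithm: preorder visits root first, so consume preorder in order;
for each root, split the current inorder slice at that value into
left-subtree inorder and right-subtree inorder, then recurse.
Recursive splits:
  root=26; inorder splits into left=[1, 8, 9, 12], right=[]
  root=9; inorder splits into left=[1, 8], right=[12]
  root=1; inorder splits into left=[], right=[8]
  root=8; inorder splits into left=[], right=[]
  root=12; inorder splits into left=[], right=[]
Reconstructed level-order: [26, 9, 1, 12, 8]


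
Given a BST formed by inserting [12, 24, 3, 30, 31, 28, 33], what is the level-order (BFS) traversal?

Tree insertion order: [12, 24, 3, 30, 31, 28, 33]
Tree (level-order array): [12, 3, 24, None, None, None, 30, 28, 31, None, None, None, 33]
BFS from the root, enqueuing left then right child of each popped node:
  queue [12] -> pop 12, enqueue [3, 24], visited so far: [12]
  queue [3, 24] -> pop 3, enqueue [none], visited so far: [12, 3]
  queue [24] -> pop 24, enqueue [30], visited so far: [12, 3, 24]
  queue [30] -> pop 30, enqueue [28, 31], visited so far: [12, 3, 24, 30]
  queue [28, 31] -> pop 28, enqueue [none], visited so far: [12, 3, 24, 30, 28]
  queue [31] -> pop 31, enqueue [33], visited so far: [12, 3, 24, 30, 28, 31]
  queue [33] -> pop 33, enqueue [none], visited so far: [12, 3, 24, 30, 28, 31, 33]
Result: [12, 3, 24, 30, 28, 31, 33]


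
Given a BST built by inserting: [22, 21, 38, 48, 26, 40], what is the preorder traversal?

Tree insertion order: [22, 21, 38, 48, 26, 40]
Tree (level-order array): [22, 21, 38, None, None, 26, 48, None, None, 40]
Preorder traversal: [22, 21, 38, 26, 48, 40]


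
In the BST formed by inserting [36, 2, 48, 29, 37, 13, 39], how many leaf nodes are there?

Tree built from: [36, 2, 48, 29, 37, 13, 39]
Tree (level-order array): [36, 2, 48, None, 29, 37, None, 13, None, None, 39]
Rule: A leaf has 0 children.
Per-node child counts:
  node 36: 2 child(ren)
  node 2: 1 child(ren)
  node 29: 1 child(ren)
  node 13: 0 child(ren)
  node 48: 1 child(ren)
  node 37: 1 child(ren)
  node 39: 0 child(ren)
Matching nodes: [13, 39]
Count of leaf nodes: 2


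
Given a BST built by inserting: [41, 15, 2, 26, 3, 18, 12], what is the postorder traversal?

Tree insertion order: [41, 15, 2, 26, 3, 18, 12]
Tree (level-order array): [41, 15, None, 2, 26, None, 3, 18, None, None, 12]
Postorder traversal: [12, 3, 2, 18, 26, 15, 41]


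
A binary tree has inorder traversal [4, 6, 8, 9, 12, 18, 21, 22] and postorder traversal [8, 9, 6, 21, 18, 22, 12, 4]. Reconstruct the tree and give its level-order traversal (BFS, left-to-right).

Inorder:   [4, 6, 8, 9, 12, 18, 21, 22]
Postorder: [8, 9, 6, 21, 18, 22, 12, 4]
Algorithm: postorder visits root last, so walk postorder right-to-left;
each value is the root of the current inorder slice — split it at that
value, recurse on the right subtree first, then the left.
Recursive splits:
  root=4; inorder splits into left=[], right=[6, 8, 9, 12, 18, 21, 22]
  root=12; inorder splits into left=[6, 8, 9], right=[18, 21, 22]
  root=22; inorder splits into left=[18, 21], right=[]
  root=18; inorder splits into left=[], right=[21]
  root=21; inorder splits into left=[], right=[]
  root=6; inorder splits into left=[], right=[8, 9]
  root=9; inorder splits into left=[8], right=[]
  root=8; inorder splits into left=[], right=[]
Reconstructed level-order: [4, 12, 6, 22, 9, 18, 8, 21]


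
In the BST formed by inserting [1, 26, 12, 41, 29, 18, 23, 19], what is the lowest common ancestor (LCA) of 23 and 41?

Tree insertion order: [1, 26, 12, 41, 29, 18, 23, 19]
Tree (level-order array): [1, None, 26, 12, 41, None, 18, 29, None, None, 23, None, None, 19]
In a BST, the LCA of p=23, q=41 is the first node v on the
root-to-leaf path with p <= v <= q (go left if both < v, right if both > v).
Walk from root:
  at 1: both 23 and 41 > 1, go right
  at 26: 23 <= 26 <= 41, this is the LCA
LCA = 26


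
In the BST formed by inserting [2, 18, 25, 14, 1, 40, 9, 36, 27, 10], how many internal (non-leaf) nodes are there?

Tree built from: [2, 18, 25, 14, 1, 40, 9, 36, 27, 10]
Tree (level-order array): [2, 1, 18, None, None, 14, 25, 9, None, None, 40, None, 10, 36, None, None, None, 27]
Rule: An internal node has at least one child.
Per-node child counts:
  node 2: 2 child(ren)
  node 1: 0 child(ren)
  node 18: 2 child(ren)
  node 14: 1 child(ren)
  node 9: 1 child(ren)
  node 10: 0 child(ren)
  node 25: 1 child(ren)
  node 40: 1 child(ren)
  node 36: 1 child(ren)
  node 27: 0 child(ren)
Matching nodes: [2, 18, 14, 9, 25, 40, 36]
Count of internal (non-leaf) nodes: 7


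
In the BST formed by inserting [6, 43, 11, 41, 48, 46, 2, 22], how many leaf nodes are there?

Tree built from: [6, 43, 11, 41, 48, 46, 2, 22]
Tree (level-order array): [6, 2, 43, None, None, 11, 48, None, 41, 46, None, 22]
Rule: A leaf has 0 children.
Per-node child counts:
  node 6: 2 child(ren)
  node 2: 0 child(ren)
  node 43: 2 child(ren)
  node 11: 1 child(ren)
  node 41: 1 child(ren)
  node 22: 0 child(ren)
  node 48: 1 child(ren)
  node 46: 0 child(ren)
Matching nodes: [2, 22, 46]
Count of leaf nodes: 3


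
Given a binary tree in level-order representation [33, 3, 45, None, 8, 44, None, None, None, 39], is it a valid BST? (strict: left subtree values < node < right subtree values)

Level-order array: [33, 3, 45, None, 8, 44, None, None, None, 39]
Validate using subtree bounds (lo, hi): at each node, require lo < value < hi,
then recurse left with hi=value and right with lo=value.
Preorder trace (stopping at first violation):
  at node 33 with bounds (-inf, +inf): OK
  at node 3 with bounds (-inf, 33): OK
  at node 8 with bounds (3, 33): OK
  at node 45 with bounds (33, +inf): OK
  at node 44 with bounds (33, 45): OK
  at node 39 with bounds (33, 44): OK
No violation found at any node.
Result: Valid BST


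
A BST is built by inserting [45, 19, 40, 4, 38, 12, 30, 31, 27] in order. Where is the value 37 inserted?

Starting tree (level order): [45, 19, None, 4, 40, None, 12, 38, None, None, None, 30, None, 27, 31]
Insertion path: 45 -> 19 -> 40 -> 38 -> 30 -> 31
Result: insert 37 as right child of 31
Final tree (level order): [45, 19, None, 4, 40, None, 12, 38, None, None, None, 30, None, 27, 31, None, None, None, 37]
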